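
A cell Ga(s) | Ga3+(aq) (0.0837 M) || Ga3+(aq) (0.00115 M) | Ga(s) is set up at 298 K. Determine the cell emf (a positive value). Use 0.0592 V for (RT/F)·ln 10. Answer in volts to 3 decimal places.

For a concentration cell E°cell = 0, since both electrodes use the same couple.
The compartment with the higher Ga3+(aq) concentration (0.0837 M) acts as the cathode; ions are reduced there and produced at the dilute (0.00115 M) anode.
With n = 3, Ecell = −(0.0592/3)·log([dilute]/[conc]) = −(0.0592/3)·log(0.00115/0.0837) = +0.037 V.

0.037 V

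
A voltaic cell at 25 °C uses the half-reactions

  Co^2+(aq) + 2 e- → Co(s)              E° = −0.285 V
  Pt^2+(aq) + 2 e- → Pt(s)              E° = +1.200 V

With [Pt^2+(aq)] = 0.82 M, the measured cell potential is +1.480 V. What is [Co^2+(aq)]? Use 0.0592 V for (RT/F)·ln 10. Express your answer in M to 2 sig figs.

The Pt²⁺/Pt couple has the larger reduction potential, so it is the cathode: E°cell = +1.200 − (−0.285) = +1.485 V and n = 2.
Rearranging E = E° − (0.0592/n)·log Q gives log Q = 2(+1.485 − (+1.480))/0.0592 = 0.169.
Balancing electrons gives Pt^2+(aq) + Co(s) → Pt(s) + Co^2+(aq); thus Q = [Co^2+(aq)] / [Pt^2+(aq)].
Substituting the known concentrations and solving, log [Co^2+(aq)] = 0.083 and [Co^2+(aq)] = 1.2 M.

1.2 M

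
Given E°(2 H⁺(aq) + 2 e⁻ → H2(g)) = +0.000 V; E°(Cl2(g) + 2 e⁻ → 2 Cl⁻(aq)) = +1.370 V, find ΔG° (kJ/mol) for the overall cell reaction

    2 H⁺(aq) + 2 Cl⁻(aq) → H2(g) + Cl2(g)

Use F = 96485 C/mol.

In the reaction as written H⁺(aq) is reduced, so the 2H⁺/H₂ couple is the cathode and Cl₂/Cl⁻ is the anode.
E°cell = +0.000 − (+1.370) = −1.370 V; balancing electrons gives n = 2.
ΔG° = −nFE°cell = −(2)(96485)(−1.370) J/mol = +264 kJ/mol.

+264 kJ/mol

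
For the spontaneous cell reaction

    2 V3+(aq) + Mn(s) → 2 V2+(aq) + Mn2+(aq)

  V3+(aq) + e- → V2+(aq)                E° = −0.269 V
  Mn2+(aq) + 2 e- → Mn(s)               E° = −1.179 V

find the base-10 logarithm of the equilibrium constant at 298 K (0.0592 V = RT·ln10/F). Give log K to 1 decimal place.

log K = 30.7

The V³⁺/V²⁺ couple is reduced (cathode); E°cell = −0.269 − (−1.179) = +0.910 V with n = 2.
At equilibrium E = 0, so log K = nE°cell / 0.0592 = (2)(+0.910) / 0.0592 = 30.7.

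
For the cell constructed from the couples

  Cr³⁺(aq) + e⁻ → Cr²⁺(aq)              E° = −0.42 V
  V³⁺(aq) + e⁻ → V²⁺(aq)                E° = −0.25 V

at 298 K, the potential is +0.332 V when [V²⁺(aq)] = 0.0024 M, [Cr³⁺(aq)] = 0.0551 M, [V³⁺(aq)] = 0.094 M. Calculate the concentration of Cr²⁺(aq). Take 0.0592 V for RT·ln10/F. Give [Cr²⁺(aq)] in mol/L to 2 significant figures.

0.77 M

The V³⁺/V²⁺ couple has the larger reduction potential, so it is the cathode: E°cell = −0.25 − (−0.42) = +0.17 V and n = 1.
From the Nernst equation, log Q = n(E° − E)/0.0592 = 1·(+0.17 − (+0.332))/0.0592 = −2.736.
For V³⁺(aq) + Cr²⁺(aq) → V²⁺(aq) + Cr³⁺(aq), the reaction quotient is Q = ([V²⁺(aq)]·[Cr³⁺(aq)]) / ([V³⁺(aq)]·[Cr²⁺(aq)]).
Substituting the known concentrations and solving, log [Cr²⁺(aq)] = −0.116 and [Cr²⁺(aq)] = 0.77 M.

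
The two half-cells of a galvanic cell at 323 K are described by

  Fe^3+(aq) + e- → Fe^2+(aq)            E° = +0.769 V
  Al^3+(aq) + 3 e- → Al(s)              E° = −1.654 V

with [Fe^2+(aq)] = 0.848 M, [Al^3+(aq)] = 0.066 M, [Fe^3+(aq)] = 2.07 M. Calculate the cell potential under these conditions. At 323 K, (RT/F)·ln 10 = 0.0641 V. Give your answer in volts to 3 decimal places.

+2.473 V

Since E°(Fe³⁺/Fe²⁺) > E°(Al³⁺/Al), Fe³⁺/Fe²⁺ serves as the cathode.
The standard potential is +0.769 − (−1.654) = +2.423 V and the balanced reaction transfers n = 3 electrons.
For the overall reaction 3 Fe^3+(aq) + Al(s) → 3 Fe^2+(aq) + Al^3+(aq), Q = ([Fe^2+(aq)]^3·[Al^3+(aq)]) / [Fe^3+(aq)]^3 = 0.00454, giving log Q = −2.343.
E = E° − (0.0641/n)·log Q = +2.423 − (0.0641/3)(−2.343) = +2.473 V.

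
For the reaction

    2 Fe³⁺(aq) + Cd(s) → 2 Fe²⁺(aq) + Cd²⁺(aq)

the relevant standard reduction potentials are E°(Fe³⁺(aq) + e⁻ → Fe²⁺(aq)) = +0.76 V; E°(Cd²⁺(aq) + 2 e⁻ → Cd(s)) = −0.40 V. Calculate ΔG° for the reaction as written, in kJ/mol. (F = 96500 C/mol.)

In the reaction as written Fe³⁺(aq) is reduced, so the Fe³⁺/Fe²⁺ couple is the cathode and Cd²⁺/Cd is the anode.
E°cell = +0.76 − (−0.40) = +1.16 V; balancing electrons gives n = 2.
ΔG° = −nFE°cell = −(2)(96500)(+1.16) J/mol = −224 kJ/mol.

−224 kJ/mol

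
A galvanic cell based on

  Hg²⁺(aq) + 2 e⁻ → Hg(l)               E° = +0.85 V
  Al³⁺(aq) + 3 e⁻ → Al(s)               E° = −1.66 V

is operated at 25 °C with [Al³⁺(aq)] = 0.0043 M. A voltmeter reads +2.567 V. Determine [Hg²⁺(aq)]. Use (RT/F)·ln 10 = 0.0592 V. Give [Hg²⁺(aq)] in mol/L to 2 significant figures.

2.2 M

Hg²⁺/Hg is the cathode (higher E°); E°cell = +0.85 − (−1.66) = +2.51 V with n = 6.
Since E = E° − (0.0592/n)·log Q, log Q = n(E° − E)/0.0592 = −5.777.
The balanced reaction is 3 Hg²⁺(aq) + 2 Al(s) → 3 Hg(l) + 2 Al³⁺(aq), so Q = [Al³⁺(aq)]^2 / [Hg²⁺(aq)]^3.
Substituting the known concentrations and solving, log [Hg²⁺(aq)] = 0.348 and [Hg²⁺(aq)] = 2.2 M.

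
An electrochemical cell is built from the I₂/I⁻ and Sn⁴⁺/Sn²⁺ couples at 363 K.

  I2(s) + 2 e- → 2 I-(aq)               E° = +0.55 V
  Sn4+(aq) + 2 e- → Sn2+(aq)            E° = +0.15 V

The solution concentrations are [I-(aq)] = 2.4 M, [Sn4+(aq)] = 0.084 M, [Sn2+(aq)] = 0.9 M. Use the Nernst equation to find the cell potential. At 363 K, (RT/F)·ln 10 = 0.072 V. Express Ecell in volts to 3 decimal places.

+0.410 V

The I₂/I⁻ couple has the more positive E°, so it is the cathode; Sn⁴⁺/Sn²⁺ is the anode.
The standard potential is +0.55 − (+0.15) = +0.40 V and the balanced reaction transfers n = 2 electrons.
Balancing gives I2(s) + Sn2+(aq) → 2 I-(aq) + Sn4+(aq); hence Q = ([I-(aq)]^2·[Sn4+(aq)]) / [Sn2+(aq)] = 0.538 (log Q = −0.270).
Applying E = E° − (RT ln10/nF)·log Q gives +0.40 − (0.072/2)(−0.270) = +0.410 V.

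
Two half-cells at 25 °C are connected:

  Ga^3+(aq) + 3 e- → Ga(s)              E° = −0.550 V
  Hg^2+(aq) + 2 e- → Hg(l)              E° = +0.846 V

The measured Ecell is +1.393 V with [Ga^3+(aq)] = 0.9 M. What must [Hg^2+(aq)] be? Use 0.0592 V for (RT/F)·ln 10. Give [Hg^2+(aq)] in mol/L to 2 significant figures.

With Hg²⁺/Hg at the cathode and Ga³⁺/Ga at the anode, E°cell = +0.846 − (−0.550) = +1.396 V (n = 6).
Since E = E° − (0.0592/n)·log Q, log Q = n(E° − E)/0.0592 = 0.304.
The balanced reaction is 3 Hg^2+(aq) + 2 Ga(s) → 3 Hg(l) + 2 Ga^3+(aq), so Q = [Ga^3+(aq)]^2 / [Hg^2+(aq)]^3.
Substituting the known concentrations and solving, log [Hg^2+(aq)] = −0.132 and [Hg^2+(aq)] = 0.74 M.

0.74 M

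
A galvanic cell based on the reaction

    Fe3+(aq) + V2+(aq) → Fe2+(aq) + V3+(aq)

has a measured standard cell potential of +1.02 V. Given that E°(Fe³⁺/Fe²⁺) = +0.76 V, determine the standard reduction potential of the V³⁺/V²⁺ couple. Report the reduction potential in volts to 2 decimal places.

−0.26 V

In the reaction as written the Fe³⁺/Fe²⁺ couple is reduced (cathode) and V³⁺/V²⁺ is oxidized (anode), so E°cell = E°(Fe³⁺/Fe²⁺) − E°(V³⁺/V²⁺).
E°(V³⁺/V²⁺) = E°(cathode) − E°cell = +0.76 − (+1.02) = −0.26 V.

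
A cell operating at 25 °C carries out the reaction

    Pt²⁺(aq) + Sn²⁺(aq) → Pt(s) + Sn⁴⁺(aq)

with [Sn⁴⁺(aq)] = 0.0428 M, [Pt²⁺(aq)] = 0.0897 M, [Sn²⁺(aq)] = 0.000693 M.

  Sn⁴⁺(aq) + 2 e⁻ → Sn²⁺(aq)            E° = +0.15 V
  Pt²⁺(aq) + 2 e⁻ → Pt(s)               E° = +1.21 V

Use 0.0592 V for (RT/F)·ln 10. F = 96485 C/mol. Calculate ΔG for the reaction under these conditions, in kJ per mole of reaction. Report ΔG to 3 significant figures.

The standard cell potential is +1.21 − (+0.15) = +1.06 V, with n = 2 electrons in the balanced equation.
Here Q = [Sn⁴⁺(aq)] / ([Pt²⁺(aq)]·[Sn²⁺(aq)]) = 689 (log Q = 2.838), giving E = +1.06 − (0.0592/2)·(2.838) = +0.9760 V.
ΔG = −nFE = −(2)(96485)(+0.9760) J/mol = −188 kJ/mol.

−188 kJ/mol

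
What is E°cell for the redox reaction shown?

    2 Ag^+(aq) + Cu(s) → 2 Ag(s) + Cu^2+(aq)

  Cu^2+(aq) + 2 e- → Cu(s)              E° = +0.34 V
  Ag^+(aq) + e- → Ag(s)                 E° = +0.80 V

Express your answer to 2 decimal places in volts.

Ag^+(aq) gains electrons, so the Ag⁺/Ag couple is the cathode; the Cu²⁺/Cu couple is the anode.
E°cell = E°(cathode) − E°(anode) = +0.80 − (+0.34) = +0.46 V.

+0.46 V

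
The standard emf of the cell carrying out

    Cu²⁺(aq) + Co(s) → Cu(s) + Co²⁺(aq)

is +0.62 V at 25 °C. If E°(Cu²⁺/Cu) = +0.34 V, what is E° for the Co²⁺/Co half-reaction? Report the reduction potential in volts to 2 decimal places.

−0.28 V

In the reaction as written the Cu²⁺/Cu couple is reduced (cathode) and Co²⁺/Co is oxidized (anode), so E°cell = E°(Cu²⁺/Cu) − E°(Co²⁺/Co).
E°(Co²⁺/Co) = E°(cathode) − E°cell = +0.34 − (+0.62) = −0.28 V.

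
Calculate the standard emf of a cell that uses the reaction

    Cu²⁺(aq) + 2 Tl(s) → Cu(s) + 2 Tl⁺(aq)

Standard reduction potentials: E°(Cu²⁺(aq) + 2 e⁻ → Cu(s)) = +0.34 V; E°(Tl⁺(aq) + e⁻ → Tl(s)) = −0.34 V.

In the reaction as written, Cu²⁺(aq) is reduced (cathode) and Tl⁺(aq) is produced by oxidation at the anode.
E°cell = E°(cathode) − E°(anode) = +0.34 − (−0.34) = +0.68 V.
The positive value indicates the reaction is spontaneous as written.

+0.68 V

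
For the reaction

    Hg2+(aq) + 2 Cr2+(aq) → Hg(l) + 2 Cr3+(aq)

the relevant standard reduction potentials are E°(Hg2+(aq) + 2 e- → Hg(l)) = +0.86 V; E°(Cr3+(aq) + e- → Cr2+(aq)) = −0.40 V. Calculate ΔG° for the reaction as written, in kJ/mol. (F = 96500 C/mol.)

In the reaction as written Hg2+(aq) is reduced, so the Hg²⁺/Hg couple is the cathode and Cr³⁺/Cr²⁺ is the anode.
E°cell = +0.86 − (−0.40) = +1.26 V; balancing electrons gives n = 2.
ΔG° = −nFE°cell = −(2)(96500)(+1.26) J/mol = −243 kJ/mol.

−243 kJ/mol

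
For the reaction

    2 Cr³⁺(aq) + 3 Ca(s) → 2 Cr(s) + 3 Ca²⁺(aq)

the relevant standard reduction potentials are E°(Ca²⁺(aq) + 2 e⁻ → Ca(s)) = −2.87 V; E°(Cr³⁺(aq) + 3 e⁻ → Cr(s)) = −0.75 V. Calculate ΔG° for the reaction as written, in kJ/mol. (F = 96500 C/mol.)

In the reaction as written Cr³⁺(aq) is reduced, so the Cr³⁺/Cr couple is the cathode and Ca²⁺/Ca is the anode.
E°cell = −0.75 − (−2.87) = +2.12 V; balancing electrons gives n = 6.
ΔG° = −nFE°cell = −(6)(96500)(+2.12) J/mol = −1227 kJ/mol.

−1227 kJ/mol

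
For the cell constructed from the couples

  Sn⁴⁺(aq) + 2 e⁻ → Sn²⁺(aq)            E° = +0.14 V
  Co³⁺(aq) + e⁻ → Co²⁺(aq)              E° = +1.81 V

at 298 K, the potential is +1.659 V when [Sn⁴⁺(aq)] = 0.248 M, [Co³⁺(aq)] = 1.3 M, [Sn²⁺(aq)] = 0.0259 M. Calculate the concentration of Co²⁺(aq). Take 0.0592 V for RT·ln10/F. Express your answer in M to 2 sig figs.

The Co³⁺/Co²⁺ couple has the larger reduction potential, so it is the cathode: E°cell = +1.81 − (+0.14) = +1.67 V and n = 2.
From the Nernst equation, log Q = n(E° − E)/0.0592 = 2·(+1.67 − (+1.659))/0.0592 = 0.372.
For 2 Co³⁺(aq) + Sn²⁺(aq) → 2 Co²⁺(aq) + Sn⁴⁺(aq), the reaction quotient is Q = ([Co²⁺(aq)]^2·[Sn⁴⁺(aq)]) / ([Co³⁺(aq)]^2·[Sn²⁺(aq)]).
Substituting the known concentrations and solving, log [Co²⁺(aq)] = −0.191 and [Co²⁺(aq)] = 0.64 M.

0.64 M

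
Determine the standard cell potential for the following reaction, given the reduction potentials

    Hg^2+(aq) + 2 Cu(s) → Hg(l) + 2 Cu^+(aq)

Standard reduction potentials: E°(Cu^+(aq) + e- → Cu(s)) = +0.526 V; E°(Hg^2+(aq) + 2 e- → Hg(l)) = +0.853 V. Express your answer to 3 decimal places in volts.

Hg^2+(aq) gains electrons, so the Hg²⁺/Hg couple is the cathode; the Cu⁺/Cu couple is the anode.
E°cell = E°(cathode) − E°(anode) = +0.853 − (+0.526) = +0.327 V.

+0.327 V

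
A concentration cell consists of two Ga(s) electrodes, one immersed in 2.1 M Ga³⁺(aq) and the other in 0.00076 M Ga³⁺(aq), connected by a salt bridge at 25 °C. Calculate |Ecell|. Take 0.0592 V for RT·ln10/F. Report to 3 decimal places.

0.068 V

For a concentration cell E°cell = 0, since both electrodes use the same couple.
The compartment with the higher Ga³⁺(aq) concentration (2.1 M) acts as the cathode; ions are reduced there and produced at the dilute (0.00076 M) anode.
With n = 3, Ecell = −(0.0592/3)·log([dilute]/[conc]) = −(0.0592/3)·log(0.00076/2.1) = +0.068 V.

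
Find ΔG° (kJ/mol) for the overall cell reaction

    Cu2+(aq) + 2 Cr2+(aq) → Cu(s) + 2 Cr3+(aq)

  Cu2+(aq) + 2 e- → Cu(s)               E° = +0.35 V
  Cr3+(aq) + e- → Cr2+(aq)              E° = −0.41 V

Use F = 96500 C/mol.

In the reaction as written Cu2+(aq) is reduced, so the Cu²⁺/Cu couple is the cathode and Cr³⁺/Cr²⁺ is the anode.
E°cell = +0.35 − (−0.41) = +0.76 V; balancing electrons gives n = 2.
ΔG° = −nFE°cell = −(2)(96500)(+0.76) J/mol = −147 kJ/mol.

−147 kJ/mol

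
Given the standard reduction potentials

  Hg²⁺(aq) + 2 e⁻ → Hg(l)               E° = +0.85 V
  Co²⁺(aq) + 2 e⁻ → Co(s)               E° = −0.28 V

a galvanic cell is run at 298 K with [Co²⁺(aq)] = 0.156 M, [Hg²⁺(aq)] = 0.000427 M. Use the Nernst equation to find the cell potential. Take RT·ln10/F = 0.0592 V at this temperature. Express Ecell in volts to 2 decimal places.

+1.05 V

Hg²⁺/Hg is reduced (cathode, E° = +0.85 V) and Co²⁺/Co is oxidized (anode).
E°cell = +0.85 − (−0.28) = +1.13 V, with n = 2 electrons transferred.
For the overall reaction Hg²⁺(aq) + Co(s) → Hg(l) + Co²⁺(aq), Q = [Co²⁺(aq)] / [Hg²⁺(aq)] = 365, giving log Q = 2.563.
Applying E = E° − (RT ln10/nF)·log Q gives +1.13 − (0.0592/2)(2.563) = +1.05 V.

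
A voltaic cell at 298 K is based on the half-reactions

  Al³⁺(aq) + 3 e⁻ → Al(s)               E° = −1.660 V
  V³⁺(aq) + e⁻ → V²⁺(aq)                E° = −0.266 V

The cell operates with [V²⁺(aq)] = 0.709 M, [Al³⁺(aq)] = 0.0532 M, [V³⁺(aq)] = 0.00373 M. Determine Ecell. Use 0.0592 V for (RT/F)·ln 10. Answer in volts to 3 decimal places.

+1.284 V

V³⁺/V²⁺ is reduced (cathode, E° = −0.266 V) and Al³⁺/Al is oxidized (anode).
The standard potential is −0.266 − (−1.660) = +1.394 V and the balanced reaction transfers n = 3 electrons.
Balancing gives 3 V³⁺(aq) + Al(s) → 3 V²⁺(aq) + Al³⁺(aq); hence Q = ([V²⁺(aq)]^3·[Al³⁺(aq)]) / [V³⁺(aq)]^3 = 3.65×10^5 (log Q = 5.563).
By the Nernst equation, E = +1.394 − (0.0592/3)·(5.563) = +1.284 V.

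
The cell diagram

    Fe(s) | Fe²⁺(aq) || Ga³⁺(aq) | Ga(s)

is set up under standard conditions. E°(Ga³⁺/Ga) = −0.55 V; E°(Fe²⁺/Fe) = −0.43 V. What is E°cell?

By convention the left-hand electrode in cell notation is the anode (oxidation) and the right-hand electrode is the cathode (reduction).
E°cell = E°(right) − E°(left) = −0.55 − (−0.43) = −0.12 V.
The negative sign shows that, as written, the cell would require an external voltage to drive the reaction.

−0.12 V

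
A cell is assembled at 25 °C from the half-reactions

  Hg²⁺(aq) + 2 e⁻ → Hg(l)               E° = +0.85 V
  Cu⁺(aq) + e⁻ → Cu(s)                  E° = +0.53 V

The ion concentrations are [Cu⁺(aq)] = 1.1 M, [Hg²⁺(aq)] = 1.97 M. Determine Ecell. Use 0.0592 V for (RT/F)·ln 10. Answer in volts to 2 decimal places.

Since E°(Hg²⁺/Hg) > E°(Cu⁺/Cu), Hg²⁺/Hg serves as the cathode.
E°cell = +0.85 − (+0.53) = +0.32 V, with n = 2 electrons transferred.
Balancing gives Hg²⁺(aq) + 2 Cu(s) → Hg(l) + 2 Cu⁺(aq); hence Q = [Cu⁺(aq)]^2 / [Hg²⁺(aq)] = 0.614 (log Q = −0.212).
Applying E = E° − (RT ln10/nF)·log Q gives +0.32 − (0.0592/2)(−0.212) = +0.33 V.

+0.33 V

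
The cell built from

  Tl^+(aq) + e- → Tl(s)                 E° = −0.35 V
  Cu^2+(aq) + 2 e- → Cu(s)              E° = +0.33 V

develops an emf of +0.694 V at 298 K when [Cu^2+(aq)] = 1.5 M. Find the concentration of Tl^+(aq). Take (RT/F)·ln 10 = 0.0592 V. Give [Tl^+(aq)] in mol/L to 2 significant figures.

0.71 M

Cu²⁺/Cu is the cathode (higher E°); E°cell = +0.33 − (−0.35) = +0.68 V with n = 2.
From the Nernst equation, log Q = n(E° − E)/0.0592 = 2·(+0.68 − (+0.694))/0.0592 = −0.473.
For Cu^2+(aq) + 2 Tl(s) → Cu(s) + 2 Tl^+(aq), the reaction quotient is Q = [Tl^+(aq)]^2 / [Cu^2+(aq)].
Solving for the unknown gives log [Tl^+(aq)] = −0.148, so [Tl^+(aq)] ≈ 0.71 M.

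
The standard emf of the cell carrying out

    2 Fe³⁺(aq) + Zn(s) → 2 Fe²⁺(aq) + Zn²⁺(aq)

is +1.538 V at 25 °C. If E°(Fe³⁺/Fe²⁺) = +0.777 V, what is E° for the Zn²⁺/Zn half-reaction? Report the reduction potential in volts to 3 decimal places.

In the reaction as written the Fe³⁺/Fe²⁺ couple is reduced (cathode) and Zn²⁺/Zn is oxidized (anode), so E°cell = E°(Fe³⁺/Fe²⁺) − E°(Zn²⁺/Zn).
E°(Zn²⁺/Zn) = E°(cathode) − E°cell = +0.777 − (+1.538) = −0.761 V.

−0.761 V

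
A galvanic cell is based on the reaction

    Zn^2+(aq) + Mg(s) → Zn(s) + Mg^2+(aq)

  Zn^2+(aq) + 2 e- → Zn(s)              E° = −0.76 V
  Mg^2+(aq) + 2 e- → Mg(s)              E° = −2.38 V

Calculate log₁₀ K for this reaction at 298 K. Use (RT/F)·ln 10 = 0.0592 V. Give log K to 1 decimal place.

log K = 54.7

The Zn²⁺/Zn couple is reduced (cathode); E°cell = −0.76 − (−2.38) = +1.62 V with n = 2.
At equilibrium E = 0, so log K = nE°cell / 0.0592 = (2)(+1.62) / 0.0592 = 54.7.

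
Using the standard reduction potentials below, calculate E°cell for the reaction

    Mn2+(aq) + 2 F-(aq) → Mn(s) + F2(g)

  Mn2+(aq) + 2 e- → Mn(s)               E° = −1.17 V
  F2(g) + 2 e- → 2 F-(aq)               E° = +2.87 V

Mn2+(aq) gains electrons, so the Mn²⁺/Mn couple is the cathode; the F₂/F⁻ couple is the anode.
E°cell = E°(cathode) − E°(anode) = −1.17 − (+2.87) = −4.04 V.

−4.04 V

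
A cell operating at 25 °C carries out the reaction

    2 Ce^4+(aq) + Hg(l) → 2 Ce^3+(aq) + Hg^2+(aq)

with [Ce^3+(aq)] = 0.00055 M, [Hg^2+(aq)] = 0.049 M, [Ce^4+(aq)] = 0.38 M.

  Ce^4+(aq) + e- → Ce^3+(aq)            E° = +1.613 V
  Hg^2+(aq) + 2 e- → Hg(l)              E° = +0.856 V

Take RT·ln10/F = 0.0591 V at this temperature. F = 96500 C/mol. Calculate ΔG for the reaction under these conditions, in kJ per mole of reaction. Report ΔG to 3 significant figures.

−186 kJ/mol

E°cell = +1.613 − (+0.856) = +0.757 V; the balanced reaction transfers n = 2 electrons.
Q = ([Ce^3+(aq)]^2·[Hg^2+(aq)]) / [Ce^4+(aq)]^2 = 1.03×10^−7, so log Q = −6.989 and E = +0.757 − (0.0591/2)(−6.989) = +0.9635 V.
Then ΔG = −nFE = −2 × 96500 × +0.9635 J/mol = −186 kJ/mol.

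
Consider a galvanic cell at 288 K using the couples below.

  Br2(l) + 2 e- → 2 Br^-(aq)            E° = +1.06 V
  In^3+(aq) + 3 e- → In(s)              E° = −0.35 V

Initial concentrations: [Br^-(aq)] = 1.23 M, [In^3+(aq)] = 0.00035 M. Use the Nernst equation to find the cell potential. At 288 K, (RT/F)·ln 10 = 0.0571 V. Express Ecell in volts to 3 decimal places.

+1.471 V

Br₂/Br⁻ is reduced (cathode, E° = +1.06 V) and In³⁺/In is oxidized (anode).
The standard potential is +1.06 − (−0.35) = +1.41 V and the balanced reaction transfers n = 6 electrons.
For the overall reaction 3 Br2(l) + 2 In(s) → 6 Br^-(aq) + 2 In^3+(aq), Q = [Br^-(aq)]^6·[In^3+(aq)]^2 = 4.24×10^−7, giving log Q = −6.372.
By the Nernst equation, E = +1.41 − (0.0571/6)·(−6.372) = +1.471 V.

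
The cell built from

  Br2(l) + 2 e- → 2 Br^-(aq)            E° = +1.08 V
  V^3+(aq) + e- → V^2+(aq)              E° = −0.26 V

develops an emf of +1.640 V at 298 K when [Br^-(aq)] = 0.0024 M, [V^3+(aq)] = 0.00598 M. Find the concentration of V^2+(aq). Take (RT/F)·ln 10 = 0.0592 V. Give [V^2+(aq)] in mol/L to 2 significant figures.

Br₂/Br⁻ is the cathode (higher E°); E°cell = +1.08 − (−0.26) = +1.34 V with n = 2.
Rearranging E = E° − (0.0592/n)·log Q gives log Q = 2(+1.34 − (+1.640))/0.0592 = −10.135.
Balancing electrons gives Br2(l) + 2 V^2+(aq) → 2 Br^-(aq) + 2 V^3+(aq); thus Q = ([Br^-(aq)]^2·[V^3+(aq)]^2) / [V^2+(aq)]^2.
Solving for the unknown gives log [V^2+(aq)] = 0.224, so [V^2+(aq)] ≈ 1.7 M.

1.7 M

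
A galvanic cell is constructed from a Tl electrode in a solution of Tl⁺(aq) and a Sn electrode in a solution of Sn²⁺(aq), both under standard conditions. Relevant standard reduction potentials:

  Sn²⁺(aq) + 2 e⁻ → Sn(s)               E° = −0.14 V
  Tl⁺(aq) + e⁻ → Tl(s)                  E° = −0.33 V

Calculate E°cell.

+0.19 V

Of the two couples in this cell, the one with the more positive reduction potential is reduced at the cathode: here that is Sn²⁺/Sn (−0.14 V); Tl⁺/Tl (−0.33 V) is the anode.
E°cell = E°(cathode) − E°(anode) = −0.14 − (−0.33) = +0.19 V.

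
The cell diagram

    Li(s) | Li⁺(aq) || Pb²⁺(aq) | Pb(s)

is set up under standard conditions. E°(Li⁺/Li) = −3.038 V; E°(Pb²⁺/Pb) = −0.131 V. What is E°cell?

+2.907 V

By convention the left-hand electrode in cell notation is the anode (oxidation) and the right-hand electrode is the cathode (reduction).
E°cell = E°(right) − E°(left) = −0.131 − (−3.038) = +2.907 V.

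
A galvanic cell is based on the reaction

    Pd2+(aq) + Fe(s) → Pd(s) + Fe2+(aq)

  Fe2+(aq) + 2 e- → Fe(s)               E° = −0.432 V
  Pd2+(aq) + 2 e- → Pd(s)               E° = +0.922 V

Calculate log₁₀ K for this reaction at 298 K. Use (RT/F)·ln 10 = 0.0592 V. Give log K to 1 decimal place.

log K = 45.7

The Pd²⁺/Pd couple is reduced (cathode); E°cell = +0.922 − (−0.432) = +1.354 V with n = 2.
At equilibrium E = 0, so log K = nE°cell / 0.0592 = (2)(+1.354) / 0.0592 = 45.7.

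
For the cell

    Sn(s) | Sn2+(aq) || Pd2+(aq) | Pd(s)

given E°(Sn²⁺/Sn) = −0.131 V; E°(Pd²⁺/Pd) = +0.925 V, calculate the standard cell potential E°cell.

By convention the left-hand electrode in cell notation is the anode (oxidation) and the right-hand electrode is the cathode (reduction).
E°cell = E°(right) − E°(left) = +0.925 − (−0.131) = +1.056 V.

+1.056 V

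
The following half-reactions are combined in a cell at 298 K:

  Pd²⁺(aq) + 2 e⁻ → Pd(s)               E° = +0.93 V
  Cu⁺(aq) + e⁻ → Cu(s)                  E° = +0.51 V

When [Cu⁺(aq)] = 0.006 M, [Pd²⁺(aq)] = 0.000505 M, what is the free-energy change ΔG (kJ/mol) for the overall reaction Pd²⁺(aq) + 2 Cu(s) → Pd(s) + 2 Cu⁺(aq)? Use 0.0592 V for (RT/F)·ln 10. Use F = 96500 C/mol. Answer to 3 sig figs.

The standard cell potential is +0.93 − (+0.51) = +0.42 V, with n = 2 electrons in the balanced equation.
Here Q = [Cu⁺(aq)]^2 / [Pd²⁺(aq)] = 0.0713 (log Q = −1.147), giving E = +0.42 − (0.0592/2)·(−1.147) = +0.4540 V.
ΔG = −nFE = −(2)(96500)(+0.4540) J/mol = −87.6 kJ/mol.

−87.6 kJ/mol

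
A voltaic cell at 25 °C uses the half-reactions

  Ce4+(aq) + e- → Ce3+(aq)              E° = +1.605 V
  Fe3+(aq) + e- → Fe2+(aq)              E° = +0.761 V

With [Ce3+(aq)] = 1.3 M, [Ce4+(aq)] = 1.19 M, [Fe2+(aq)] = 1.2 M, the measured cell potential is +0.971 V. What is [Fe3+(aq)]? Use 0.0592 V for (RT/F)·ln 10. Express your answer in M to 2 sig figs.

0.0079 M

With Ce⁴⁺/Ce³⁺ at the cathode and Fe³⁺/Fe²⁺ at the anode, E°cell = +1.605 − (+0.761) = +0.844 V (n = 1).
Since E = E° − (0.0592/n)·log Q, log Q = n(E° − E)/0.0592 = −2.145.
For Ce4+(aq) + Fe2+(aq) → Ce3+(aq) + Fe3+(aq), the reaction quotient is Q = ([Ce3+(aq)]·[Fe3+(aq)]) / ([Ce4+(aq)]·[Fe2+(aq)]).
Substituting the known concentrations and solving, log [Fe3+(aq)] = −2.104 and [Fe3+(aq)] = 0.0079 M.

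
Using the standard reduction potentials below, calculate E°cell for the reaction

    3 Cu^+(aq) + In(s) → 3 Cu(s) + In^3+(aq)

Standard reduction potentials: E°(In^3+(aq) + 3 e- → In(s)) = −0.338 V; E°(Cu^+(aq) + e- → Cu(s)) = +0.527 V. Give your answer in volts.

In the reaction as written, Cu^+(aq) is reduced (cathode) and In^3+(aq) is produced by oxidation at the anode.
E°cell = E°(cathode) − E°(anode) = +0.527 − (−0.338) = +0.865 V.

+0.865 V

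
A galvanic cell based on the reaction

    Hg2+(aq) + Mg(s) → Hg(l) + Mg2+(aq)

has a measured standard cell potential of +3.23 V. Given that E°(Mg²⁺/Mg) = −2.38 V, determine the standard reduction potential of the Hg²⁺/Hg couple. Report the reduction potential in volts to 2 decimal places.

In the reaction as written the Hg²⁺/Hg couple is reduced (cathode) and Mg²⁺/Mg is oxidized (anode), so E°cell = E°(Hg²⁺/Hg) − E°(Mg²⁺/Mg).
E°(Hg²⁺/Hg) = E°cell + E°(anode) = +3.23 + (−2.38) = +0.85 V.

+0.85 V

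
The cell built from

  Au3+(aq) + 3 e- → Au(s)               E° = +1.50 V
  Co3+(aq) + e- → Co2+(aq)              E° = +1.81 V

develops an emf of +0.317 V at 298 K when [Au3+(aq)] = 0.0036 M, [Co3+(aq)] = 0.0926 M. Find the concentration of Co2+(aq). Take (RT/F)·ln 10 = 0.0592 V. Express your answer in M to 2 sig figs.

With Co³⁺/Co²⁺ at the cathode and Au³⁺/Au at the anode, E°cell = +1.81 − (+1.50) = +0.31 V (n = 3).
From the Nernst equation, log Q = n(E° − E)/0.0592 = 3·(+0.31 − (+0.317))/0.0592 = −0.355.
Balancing electrons gives 3 Co3+(aq) + Au(s) → 3 Co2+(aq) + Au3+(aq); thus Q = ([Co2+(aq)]^3·[Au3+(aq)]) / [Co3+(aq)]^3.
Isolating [Co2+(aq)] in Q = 10^{−0.355} yields log [Co2+(aq)] = −0.337, i.e. 0.46 M.

0.46 M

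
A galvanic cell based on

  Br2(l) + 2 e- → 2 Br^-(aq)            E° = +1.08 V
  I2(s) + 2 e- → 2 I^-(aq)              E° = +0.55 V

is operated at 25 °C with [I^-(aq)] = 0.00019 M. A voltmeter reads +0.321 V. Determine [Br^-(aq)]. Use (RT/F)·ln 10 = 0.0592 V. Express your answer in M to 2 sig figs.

0.64 M

Br₂/Br⁻ is the cathode (higher E°); E°cell = +1.08 − (+0.55) = +0.53 V with n = 2.
Rearranging E = E° − (0.0592/n)·log Q gives log Q = 2(+0.53 − (+0.321))/0.0592 = 7.061.
Balancing electrons gives Br2(l) + 2 I^-(aq) → 2 Br^-(aq) + I2(s); thus Q = [Br^-(aq)]^2 / [I^-(aq)]^2.
Isolating [Br^-(aq)] in Q = 10^{7.061} yields log [Br^-(aq)] = −0.191, i.e. 0.64 M.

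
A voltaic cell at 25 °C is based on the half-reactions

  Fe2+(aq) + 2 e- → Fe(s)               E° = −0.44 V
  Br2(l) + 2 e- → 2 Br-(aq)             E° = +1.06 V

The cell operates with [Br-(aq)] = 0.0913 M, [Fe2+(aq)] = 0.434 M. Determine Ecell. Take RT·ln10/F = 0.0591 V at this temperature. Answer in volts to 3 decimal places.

Br₂/Br⁻ is reduced (cathode, E° = +1.06 V) and Fe²⁺/Fe is oxidized (anode).
E°cell = +1.06 − (−0.44) = +1.50 V, with n = 2 electrons transferred.
The balanced reaction is Br2(l) + Fe(s) → 2 Br-(aq) + Fe2+(aq), so Q = [Br-(aq)]^2·[Fe2+(aq)] = 0.00362 and log Q = −2.442.
E = E° − (0.0591/n)·log Q = +1.50 − (0.0591/2)(−2.442) = +1.572 V.

+1.572 V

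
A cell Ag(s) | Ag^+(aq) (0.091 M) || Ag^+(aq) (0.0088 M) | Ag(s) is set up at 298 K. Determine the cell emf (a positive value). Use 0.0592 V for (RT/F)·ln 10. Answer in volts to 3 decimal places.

For a concentration cell E°cell = 0, since both electrodes use the same couple.
The compartment with the higher Ag^+(aq) concentration (0.091 M) acts as the cathode; ions are reduced there and produced at the dilute (0.0088 M) anode.
With n = 1, Ecell = −(0.0592/1)·log([dilute]/[conc]) = −(0.0592/1)·log(0.0088/0.091) = +0.060 V.

0.060 V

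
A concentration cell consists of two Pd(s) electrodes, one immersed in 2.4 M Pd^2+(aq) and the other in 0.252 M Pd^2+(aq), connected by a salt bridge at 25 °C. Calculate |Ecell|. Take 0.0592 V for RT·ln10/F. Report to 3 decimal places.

For a concentration cell E°cell = 0, since both electrodes use the same couple.
The compartment with the higher Pd^2+(aq) concentration (2.4 M) acts as the cathode; ions are reduced there and produced at the dilute (0.252 M) anode.
With n = 2, Ecell = −(0.0592/2)·log([dilute]/[conc]) = −(0.0592/2)·log(0.252/2.4) = +0.029 V.

0.029 V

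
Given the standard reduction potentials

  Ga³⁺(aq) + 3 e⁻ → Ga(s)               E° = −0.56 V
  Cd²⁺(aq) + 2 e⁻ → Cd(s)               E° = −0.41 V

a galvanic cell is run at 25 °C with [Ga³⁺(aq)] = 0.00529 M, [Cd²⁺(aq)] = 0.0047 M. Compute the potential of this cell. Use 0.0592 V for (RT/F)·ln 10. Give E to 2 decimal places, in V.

Since E°(Cd²⁺/Cd) > E°(Ga³⁺/Ga), Cd²⁺/Cd serves as the cathode.
The standard potential is −0.41 − (−0.56) = +0.15 V and the balanced reaction transfers n = 6 electrons.
The balanced reaction is 3 Cd²⁺(aq) + 2 Ga(s) → 3 Cd(s) + 2 Ga³⁺(aq), so Q = [Ga³⁺(aq)]^2 / [Cd²⁺(aq)]^3 = 270 and log Q = 2.431.
By the Nernst equation, E = +0.15 − (0.0592/6)·(2.431) = +0.13 V.

+0.13 V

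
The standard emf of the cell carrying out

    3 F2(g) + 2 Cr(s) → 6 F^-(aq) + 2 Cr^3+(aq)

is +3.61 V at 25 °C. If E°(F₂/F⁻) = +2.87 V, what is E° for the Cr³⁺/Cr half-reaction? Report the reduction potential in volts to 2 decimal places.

−0.74 V

In the reaction as written the F₂/F⁻ couple is reduced (cathode) and Cr³⁺/Cr is oxidized (anode), so E°cell = E°(F₂/F⁻) − E°(Cr³⁺/Cr).
E°(Cr³⁺/Cr) = E°(cathode) − E°cell = +2.87 − (+3.61) = −0.74 V.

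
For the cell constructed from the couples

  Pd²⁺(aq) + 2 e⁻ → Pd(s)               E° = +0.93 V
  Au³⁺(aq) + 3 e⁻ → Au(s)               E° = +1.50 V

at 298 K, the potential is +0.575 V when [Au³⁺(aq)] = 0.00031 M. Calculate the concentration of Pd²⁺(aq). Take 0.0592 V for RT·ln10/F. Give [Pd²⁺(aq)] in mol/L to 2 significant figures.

0.0031 M

The Au³⁺/Au couple has the larger reduction potential, so it is the cathode: E°cell = +1.50 − (+0.93) = +0.57 V and n = 6.
Rearranging E = E° − (0.0592/n)·log Q gives log Q = 6(+0.57 − (+0.575))/0.0592 = −0.507.
The balanced reaction is 2 Au³⁺(aq) + 3 Pd(s) → 2 Au(s) + 3 Pd²⁺(aq), so Q = [Pd²⁺(aq)]^3 / [Au³⁺(aq)]^2.
Isolating [Pd²⁺(aq)] in Q = 10^{−0.507} yields log [Pd²⁺(aq)] = −2.508, i.e. 0.0031 M.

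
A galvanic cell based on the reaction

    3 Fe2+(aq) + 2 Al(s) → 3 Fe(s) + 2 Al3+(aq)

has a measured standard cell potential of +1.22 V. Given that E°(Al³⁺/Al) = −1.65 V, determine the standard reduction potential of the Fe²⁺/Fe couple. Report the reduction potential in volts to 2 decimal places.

In the reaction as written the Fe²⁺/Fe couple is reduced (cathode) and Al³⁺/Al is oxidized (anode), so E°cell = E°(Fe²⁺/Fe) − E°(Al³⁺/Al).
E°(Fe²⁺/Fe) = E°cell + E°(anode) = +1.22 + (−1.65) = −0.43 V.

−0.43 V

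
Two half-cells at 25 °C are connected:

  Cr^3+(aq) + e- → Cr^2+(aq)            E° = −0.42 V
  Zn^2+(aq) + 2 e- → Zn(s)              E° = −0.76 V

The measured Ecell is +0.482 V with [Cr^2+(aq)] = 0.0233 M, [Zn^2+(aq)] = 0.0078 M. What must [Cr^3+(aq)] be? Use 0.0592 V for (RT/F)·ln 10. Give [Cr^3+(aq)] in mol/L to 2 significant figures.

0.52 M

Cr³⁺/Cr²⁺ is the cathode (higher E°); E°cell = −0.42 − (−0.76) = +0.34 V with n = 2.
Since E = E° − (0.0592/n)·log Q, log Q = n(E° − E)/0.0592 = −4.797.
The balanced reaction is 2 Cr^3+(aq) + Zn(s) → 2 Cr^2+(aq) + Zn^2+(aq), so Q = ([Cr^2+(aq)]^2·[Zn^2+(aq)]) / [Cr^3+(aq)]^2.
Solving for the unknown gives log [Cr^3+(aq)] = −0.288, so [Cr^3+(aq)] ≈ 0.52 M.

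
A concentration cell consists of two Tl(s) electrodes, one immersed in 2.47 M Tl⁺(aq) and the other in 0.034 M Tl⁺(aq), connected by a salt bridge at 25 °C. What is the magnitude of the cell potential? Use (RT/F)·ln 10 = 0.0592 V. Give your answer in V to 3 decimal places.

0.110 V

For a concentration cell E°cell = 0, since both electrodes use the same couple.
The compartment with the higher Tl⁺(aq) concentration (2.47 M) acts as the cathode; ions are reduced there and produced at the dilute (0.034 M) anode.
With n = 1, Ecell = −(0.0592/1)·log([dilute]/[conc]) = −(0.0592/1)·log(0.034/2.47) = +0.110 V.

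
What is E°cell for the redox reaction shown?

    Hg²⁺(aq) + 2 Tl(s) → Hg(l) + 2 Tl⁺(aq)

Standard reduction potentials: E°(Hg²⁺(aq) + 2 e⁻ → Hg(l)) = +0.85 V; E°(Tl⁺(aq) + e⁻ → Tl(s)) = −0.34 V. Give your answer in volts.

+1.19 V

In the reaction as written, Hg²⁺(aq) is reduced (cathode) and Tl⁺(aq) is produced by oxidation at the anode.
E°cell = E°(cathode) − E°(anode) = +0.85 − (−0.34) = +1.19 V.
The positive value indicates the reaction is spontaneous as written.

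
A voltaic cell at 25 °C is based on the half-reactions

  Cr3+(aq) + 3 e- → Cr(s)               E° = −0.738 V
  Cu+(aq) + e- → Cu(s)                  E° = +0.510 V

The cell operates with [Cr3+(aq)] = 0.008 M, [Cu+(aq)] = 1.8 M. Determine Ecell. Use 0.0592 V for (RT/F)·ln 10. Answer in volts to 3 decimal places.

+1.304 V

The Cu⁺/Cu couple has the more positive E°, so it is the cathode; Cr³⁺/Cr is the anode.
The standard potential is +0.510 − (−0.738) = +1.248 V and the balanced reaction transfers n = 3 electrons.
Balancing gives 3 Cu+(aq) + Cr(s) → 3 Cu(s) + Cr3+(aq); hence Q = [Cr3+(aq)] / [Cu+(aq)]^3 = 0.00137 (log Q = −2.863).
By the Nernst equation, E = +1.248 − (0.0592/3)·(−2.863) = +1.304 V.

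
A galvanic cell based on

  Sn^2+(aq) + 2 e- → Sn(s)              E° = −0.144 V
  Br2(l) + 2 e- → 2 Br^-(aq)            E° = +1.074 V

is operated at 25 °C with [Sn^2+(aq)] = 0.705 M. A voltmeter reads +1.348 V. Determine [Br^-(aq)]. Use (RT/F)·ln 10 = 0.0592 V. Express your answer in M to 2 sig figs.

With Br₂/Br⁻ at the cathode and Sn²⁺/Sn at the anode, E°cell = +1.074 − (−0.144) = +1.218 V (n = 2).
Since E = E° − (0.0592/n)·log Q, log Q = n(E° − E)/0.0592 = −4.392.
Balancing electrons gives Br2(l) + Sn(s) → 2 Br^-(aq) + Sn^2+(aq); thus Q = [Br^-(aq)]^2·[Sn^2+(aq)].
Substituting the known concentrations and solving, log [Br^-(aq)] = −2.120 and [Br^-(aq)] = 0.0076 M.

0.0076 M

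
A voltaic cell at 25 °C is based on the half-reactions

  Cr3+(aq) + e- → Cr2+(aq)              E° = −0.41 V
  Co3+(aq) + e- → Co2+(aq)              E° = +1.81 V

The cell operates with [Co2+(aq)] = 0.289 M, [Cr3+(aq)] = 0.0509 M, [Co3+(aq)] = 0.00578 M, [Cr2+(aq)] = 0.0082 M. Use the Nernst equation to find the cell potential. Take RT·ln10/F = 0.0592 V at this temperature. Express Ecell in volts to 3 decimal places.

+2.072 V

Co³⁺/Co²⁺ is reduced (cathode, E° = +1.81 V) and Cr³⁺/Cr²⁺ is oxidized (anode).
The standard potential is +1.81 − (−0.41) = +2.22 V and the balanced reaction transfers n = 1 electron.
For the overall reaction Co3+(aq) + Cr2+(aq) → Co2+(aq) + Cr3+(aq), Q = ([Co2+(aq)]·[Cr3+(aq)]) / ([Co3+(aq)]·[Cr2+(aq)]) = 310, giving log Q = 2.492.
By the Nernst equation, E = +2.22 − (0.0592/1)·(2.492) = +2.072 V.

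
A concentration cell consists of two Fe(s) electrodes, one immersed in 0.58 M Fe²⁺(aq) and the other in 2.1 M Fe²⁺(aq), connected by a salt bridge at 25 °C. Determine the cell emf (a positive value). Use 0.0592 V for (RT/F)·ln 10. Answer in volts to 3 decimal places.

For a concentration cell E°cell = 0, since both electrodes use the same couple.
The compartment with the higher Fe²⁺(aq) concentration (2.1 M) acts as the cathode; ions are reduced there and produced at the dilute (0.58 M) anode.
With n = 2, Ecell = −(0.0592/2)·log([dilute]/[conc]) = −(0.0592/2)·log(0.58/2.1) = +0.017 V.

0.017 V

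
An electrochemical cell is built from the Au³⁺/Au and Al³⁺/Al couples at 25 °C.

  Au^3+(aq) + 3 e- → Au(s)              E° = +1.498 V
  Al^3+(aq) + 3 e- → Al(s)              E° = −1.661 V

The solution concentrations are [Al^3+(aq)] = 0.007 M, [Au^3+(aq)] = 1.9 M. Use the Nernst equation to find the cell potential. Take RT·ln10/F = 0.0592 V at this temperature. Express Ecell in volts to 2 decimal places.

Since E°(Au³⁺/Au) > E°(Al³⁺/Al), Au³⁺/Au serves as the cathode.
E°cell = E°cat − E°an = +1.498 − (−1.661) = +3.159 V; n = 3.
Balancing gives Au^3+(aq) + Al(s) → Au(s) + Al^3+(aq); hence Q = [Al^3+(aq)] / [Au^3+(aq)] = 0.00368 (log Q = −2.434).
E = E° − (0.0592/n)·log Q = +3.159 − (0.0592/3)(−2.434) = +3.21 V.

+3.21 V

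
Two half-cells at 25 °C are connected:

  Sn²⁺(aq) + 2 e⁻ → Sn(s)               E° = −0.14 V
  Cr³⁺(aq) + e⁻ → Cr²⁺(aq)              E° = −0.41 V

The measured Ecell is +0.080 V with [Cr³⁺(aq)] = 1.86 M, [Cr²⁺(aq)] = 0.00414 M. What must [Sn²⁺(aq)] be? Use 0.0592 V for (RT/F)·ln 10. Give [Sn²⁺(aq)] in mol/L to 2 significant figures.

0.077 M

Sn²⁺/Sn is the cathode (higher E°); E°cell = −0.14 − (−0.41) = +0.27 V with n = 2.
Rearranging E = E° − (0.0592/n)·log Q gives log Q = 2(+0.27 − (+0.080))/0.0592 = 6.419.
For Sn²⁺(aq) + 2 Cr²⁺(aq) → Sn(s) + 2 Cr³⁺(aq), the reaction quotient is Q = [Cr³⁺(aq)]^2 / ([Sn²⁺(aq)]·[Cr²⁺(aq)]^2).
Substituting the known concentrations and solving, log [Sn²⁺(aq)] = −1.114 and [Sn²⁺(aq)] = 0.077 M.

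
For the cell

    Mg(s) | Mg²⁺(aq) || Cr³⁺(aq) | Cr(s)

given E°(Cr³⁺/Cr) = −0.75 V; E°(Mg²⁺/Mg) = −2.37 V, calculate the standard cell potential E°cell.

By convention the left-hand electrode in cell notation is the anode (oxidation) and the right-hand electrode is the cathode (reduction).
E°cell = E°(right) − E°(left) = −0.75 − (−2.37) = +1.62 V.

+1.62 V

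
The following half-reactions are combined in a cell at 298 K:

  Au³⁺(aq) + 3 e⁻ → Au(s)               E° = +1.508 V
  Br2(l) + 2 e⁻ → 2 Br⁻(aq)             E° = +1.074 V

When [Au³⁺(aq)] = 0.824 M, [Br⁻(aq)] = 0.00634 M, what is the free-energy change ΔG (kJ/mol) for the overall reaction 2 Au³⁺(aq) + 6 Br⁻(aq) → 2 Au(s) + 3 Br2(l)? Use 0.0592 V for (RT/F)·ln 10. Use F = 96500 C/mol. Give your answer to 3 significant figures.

−175 kJ/mol

The standard cell potential is +1.508 − (+1.074) = +0.434 V, with n = 6 electrons in the balanced equation.
Here Q = 1 / ([Au³⁺(aq)]^2·[Br⁻(aq)]^6) = 2.27×10^13 (log Q = 13.356), giving E = +0.434 − (0.0592/6)·(13.356) = +0.3022 V.
Then ΔG = −nFE = −6 × 96500 × +0.3022 J/mol = −175 kJ/mol.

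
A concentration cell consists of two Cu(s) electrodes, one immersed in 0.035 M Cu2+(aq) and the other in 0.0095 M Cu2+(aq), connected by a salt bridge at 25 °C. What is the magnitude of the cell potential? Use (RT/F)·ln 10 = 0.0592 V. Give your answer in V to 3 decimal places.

For a concentration cell E°cell = 0, since both electrodes use the same couple.
The compartment with the higher Cu2+(aq) concentration (0.035 M) acts as the cathode; ions are reduced there and produced at the dilute (0.0095 M) anode.
With n = 2, Ecell = −(0.0592/2)·log([dilute]/[conc]) = −(0.0592/2)·log(0.0095/0.035) = +0.017 V.

0.017 V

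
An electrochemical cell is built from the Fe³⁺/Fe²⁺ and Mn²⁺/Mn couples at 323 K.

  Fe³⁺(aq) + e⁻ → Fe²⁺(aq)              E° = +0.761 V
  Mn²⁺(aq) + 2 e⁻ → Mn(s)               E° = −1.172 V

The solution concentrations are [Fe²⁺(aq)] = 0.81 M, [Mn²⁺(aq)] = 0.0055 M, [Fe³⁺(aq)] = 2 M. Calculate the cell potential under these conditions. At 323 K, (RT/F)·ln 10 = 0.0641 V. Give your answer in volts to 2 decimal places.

+2.03 V

Fe³⁺/Fe²⁺ is reduced (cathode, E° = +0.761 V) and Mn²⁺/Mn is oxidized (anode).
E°cell = +0.761 − (−1.172) = +1.933 V, with n = 2 electrons transferred.
Balancing gives 2 Fe³⁺(aq) + Mn(s) → 2 Fe²⁺(aq) + Mn²⁺(aq); hence Q = ([Fe²⁺(aq)]^2·[Mn²⁺(aq)]) / [Fe³⁺(aq)]^2 = 0.000902 (log Q = −3.045).
E = E° − (0.0641/n)·log Q = +1.933 − (0.0641/2)(−3.045) = +2.03 V.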